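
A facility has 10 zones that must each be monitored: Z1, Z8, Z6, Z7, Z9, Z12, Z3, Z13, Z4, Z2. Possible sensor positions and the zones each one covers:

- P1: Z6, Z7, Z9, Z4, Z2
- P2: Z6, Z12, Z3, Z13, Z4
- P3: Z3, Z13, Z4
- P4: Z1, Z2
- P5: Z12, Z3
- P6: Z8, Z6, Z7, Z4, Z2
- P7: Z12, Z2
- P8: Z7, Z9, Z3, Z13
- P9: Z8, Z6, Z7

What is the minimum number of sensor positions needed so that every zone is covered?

P1, P2, P4, P6 together cover {Z1, Z8, Z6, Z7, Z9, Z12, Z3, Z13, Z4, Z2} — every zone.
No 3 of the 9 sensor positions cover everything (all 84 triples fall short), so 4 is minimum.

4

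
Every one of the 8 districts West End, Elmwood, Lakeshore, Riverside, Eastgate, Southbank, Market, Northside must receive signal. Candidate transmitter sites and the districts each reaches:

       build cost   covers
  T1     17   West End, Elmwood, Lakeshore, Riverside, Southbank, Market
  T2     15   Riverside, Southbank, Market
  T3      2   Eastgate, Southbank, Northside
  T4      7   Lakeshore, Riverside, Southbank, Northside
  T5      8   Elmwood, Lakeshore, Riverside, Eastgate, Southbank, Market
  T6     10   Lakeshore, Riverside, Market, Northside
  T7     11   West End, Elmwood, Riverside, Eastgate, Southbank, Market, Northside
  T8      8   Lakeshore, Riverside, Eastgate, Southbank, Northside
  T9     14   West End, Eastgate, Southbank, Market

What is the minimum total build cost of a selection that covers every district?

18

T4, T7 cover every district at build cost 7 + 11 = 18.
Any cover uses at least 2 transmitter sites; among all covering selections none totals below 18.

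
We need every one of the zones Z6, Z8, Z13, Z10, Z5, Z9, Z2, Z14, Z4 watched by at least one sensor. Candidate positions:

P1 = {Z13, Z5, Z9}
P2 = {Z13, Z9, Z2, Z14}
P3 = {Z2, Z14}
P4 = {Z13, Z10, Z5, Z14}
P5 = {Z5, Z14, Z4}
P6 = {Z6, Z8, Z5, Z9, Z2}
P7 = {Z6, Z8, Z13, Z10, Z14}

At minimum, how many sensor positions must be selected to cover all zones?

P2, P5, P7 together cover {Z6, Z8, Z13, Z10, Z5, Z9, Z2, Z14, Z4} — every zone.
No 2 of the 7 sensor positions cover everything (all 21 pairs fall short), so 3 is minimum.

3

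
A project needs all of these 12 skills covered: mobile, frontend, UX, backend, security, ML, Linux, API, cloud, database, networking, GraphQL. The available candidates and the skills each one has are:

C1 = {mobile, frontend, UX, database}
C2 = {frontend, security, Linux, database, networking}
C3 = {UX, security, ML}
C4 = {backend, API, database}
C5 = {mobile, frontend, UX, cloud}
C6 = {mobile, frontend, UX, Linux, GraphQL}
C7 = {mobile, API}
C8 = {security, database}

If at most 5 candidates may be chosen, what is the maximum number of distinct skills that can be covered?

12

Choosing C2, C3, C4, C5, C6 covers {mobile, frontend, UX, backend, security, ML, Linux, API, cloud, database, networking, GraphQL} — 12 skills.
That is all 12 skills.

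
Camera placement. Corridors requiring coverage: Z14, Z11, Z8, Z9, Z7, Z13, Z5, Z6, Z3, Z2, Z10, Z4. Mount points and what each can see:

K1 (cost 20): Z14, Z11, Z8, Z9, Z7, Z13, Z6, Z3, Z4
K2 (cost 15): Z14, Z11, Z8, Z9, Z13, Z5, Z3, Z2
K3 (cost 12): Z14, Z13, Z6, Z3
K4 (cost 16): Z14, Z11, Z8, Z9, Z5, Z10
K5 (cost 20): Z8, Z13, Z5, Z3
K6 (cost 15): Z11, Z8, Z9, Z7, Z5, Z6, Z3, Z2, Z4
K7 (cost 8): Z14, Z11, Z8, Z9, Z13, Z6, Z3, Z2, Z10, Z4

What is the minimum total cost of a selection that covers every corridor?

K6, K7 cover every corridor at cost 15 + 8 = 23.
Any cover uses at least 2 camera mounts; among all covering selections none totals below 23.

23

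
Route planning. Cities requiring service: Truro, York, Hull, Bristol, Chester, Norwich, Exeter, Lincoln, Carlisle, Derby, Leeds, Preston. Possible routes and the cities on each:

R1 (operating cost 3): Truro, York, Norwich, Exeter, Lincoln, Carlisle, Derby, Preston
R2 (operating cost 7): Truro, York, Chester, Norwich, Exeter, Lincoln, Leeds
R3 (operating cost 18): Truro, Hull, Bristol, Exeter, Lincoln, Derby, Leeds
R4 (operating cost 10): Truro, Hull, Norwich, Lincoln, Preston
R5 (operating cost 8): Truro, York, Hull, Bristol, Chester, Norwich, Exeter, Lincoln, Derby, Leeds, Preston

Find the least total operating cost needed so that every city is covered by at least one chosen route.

11

R1, R5 cover every city at operating cost 3 + 8 = 11.
Any cover uses at least 2 routes; among all covering selections none totals below 11.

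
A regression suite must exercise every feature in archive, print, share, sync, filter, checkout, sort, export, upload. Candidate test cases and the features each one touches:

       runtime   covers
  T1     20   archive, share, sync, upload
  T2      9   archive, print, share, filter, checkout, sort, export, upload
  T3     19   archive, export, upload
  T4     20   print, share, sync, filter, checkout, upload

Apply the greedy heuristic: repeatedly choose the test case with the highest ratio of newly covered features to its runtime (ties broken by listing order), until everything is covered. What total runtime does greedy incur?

29

Pick 1: T2 adds 8 new (archive, print, share, filter, checkout, sort, export, upload) at runtime 9 (ratio 8/9).
Pick 2: T1 adds 1 new (sync) at runtime 20 (ratio 1/20).
Greedy total runtime: 9 + 20 = 29.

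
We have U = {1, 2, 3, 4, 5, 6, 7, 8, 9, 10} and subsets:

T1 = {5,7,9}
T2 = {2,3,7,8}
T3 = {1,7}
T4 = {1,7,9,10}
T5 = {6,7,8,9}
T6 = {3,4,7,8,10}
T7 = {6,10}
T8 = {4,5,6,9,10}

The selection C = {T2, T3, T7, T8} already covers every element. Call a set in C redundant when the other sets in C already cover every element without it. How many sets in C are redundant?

1

Drop T2: 2, 3, 8 uncovered — not redundant.
Drop T3: 1 uncovered — not redundant.
Drop T7: the rest still cover every element — redundant.
Drop T8: 4, 5, 9 uncovered — not redundant.
1 redundant: T7.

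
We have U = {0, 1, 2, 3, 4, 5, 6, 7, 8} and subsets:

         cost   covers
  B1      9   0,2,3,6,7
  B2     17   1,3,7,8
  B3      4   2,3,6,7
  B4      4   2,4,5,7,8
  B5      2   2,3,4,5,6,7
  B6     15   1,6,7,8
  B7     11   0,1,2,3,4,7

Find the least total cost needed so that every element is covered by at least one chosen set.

B4, B5, B7 cover every element at cost 4 + 2 + 11 = 17.
Any cover uses at least 3 sets; among all covering selections none totals below 17.

17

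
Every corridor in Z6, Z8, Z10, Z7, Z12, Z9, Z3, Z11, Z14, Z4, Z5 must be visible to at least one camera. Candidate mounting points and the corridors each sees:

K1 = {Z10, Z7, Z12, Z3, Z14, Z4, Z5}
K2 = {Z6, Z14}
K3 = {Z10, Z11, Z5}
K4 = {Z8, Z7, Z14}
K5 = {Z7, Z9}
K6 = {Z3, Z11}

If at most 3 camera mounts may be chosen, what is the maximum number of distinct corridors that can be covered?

9

Choosing K1, K2, K3 covers {Z6, Z10, Z7, Z12, Z3, Z11, Z14, Z4, Z5} — 9 corridors.
No choice of 3 camera mounts does better; here Z8, Z9 are left uncovered.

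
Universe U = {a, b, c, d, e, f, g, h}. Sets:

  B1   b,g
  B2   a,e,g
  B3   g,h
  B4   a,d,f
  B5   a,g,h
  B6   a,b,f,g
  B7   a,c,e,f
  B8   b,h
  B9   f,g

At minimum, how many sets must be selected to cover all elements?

B1, B3, B4, B7 together cover {a, b, c, d, e, f, g, h} — every element.
No 3 of the 9 sets cover everything (all 84 triples fall short), so 4 is minimum.

4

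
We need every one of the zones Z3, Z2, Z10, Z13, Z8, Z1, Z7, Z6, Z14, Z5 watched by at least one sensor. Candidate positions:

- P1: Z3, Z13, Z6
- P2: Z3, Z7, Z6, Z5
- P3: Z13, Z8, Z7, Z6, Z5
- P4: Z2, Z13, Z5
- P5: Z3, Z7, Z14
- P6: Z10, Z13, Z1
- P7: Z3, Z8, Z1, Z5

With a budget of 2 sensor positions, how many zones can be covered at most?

7

Choosing P2, P6 covers {Z3, Z10, Z13, Z1, Z7, Z6, Z5} — 7 zones.
No choice of 2 sensor positions does better; here Z2, Z8, Z14 are left uncovered.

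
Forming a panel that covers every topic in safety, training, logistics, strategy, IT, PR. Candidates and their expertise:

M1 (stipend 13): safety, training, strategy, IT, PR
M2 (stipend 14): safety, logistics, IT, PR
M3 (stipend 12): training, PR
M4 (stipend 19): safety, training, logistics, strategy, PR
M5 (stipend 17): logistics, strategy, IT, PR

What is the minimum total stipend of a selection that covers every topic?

27

M1, M2 cover every topic at stipend 13 + 14 = 27.
Any cover uses at least 2 members; among all covering selections none totals below 27.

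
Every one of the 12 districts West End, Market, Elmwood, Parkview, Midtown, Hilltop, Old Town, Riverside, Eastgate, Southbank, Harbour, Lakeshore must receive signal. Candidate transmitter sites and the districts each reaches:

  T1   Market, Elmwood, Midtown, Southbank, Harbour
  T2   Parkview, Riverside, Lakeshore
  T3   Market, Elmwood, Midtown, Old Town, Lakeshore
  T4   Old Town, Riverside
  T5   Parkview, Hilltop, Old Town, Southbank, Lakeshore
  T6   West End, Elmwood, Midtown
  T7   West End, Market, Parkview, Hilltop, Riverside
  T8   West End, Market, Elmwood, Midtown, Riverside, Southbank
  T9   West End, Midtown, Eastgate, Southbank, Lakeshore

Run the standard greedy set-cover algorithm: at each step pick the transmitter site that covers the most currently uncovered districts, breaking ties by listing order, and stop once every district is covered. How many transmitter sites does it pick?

4

Pick 1: T8 covers 6 new districts (West End, Market, Elmwood, Midtown, Riverside, Southbank).
Pick 2: T5 covers 4 new districts (Parkview, Hilltop, Old Town, Lakeshore).
Pick 3: T1 covers 1 new districts (Harbour).
Pick 4: T9 covers 1 new districts (Eastgate).
Greedy uses 4 transmitter sites.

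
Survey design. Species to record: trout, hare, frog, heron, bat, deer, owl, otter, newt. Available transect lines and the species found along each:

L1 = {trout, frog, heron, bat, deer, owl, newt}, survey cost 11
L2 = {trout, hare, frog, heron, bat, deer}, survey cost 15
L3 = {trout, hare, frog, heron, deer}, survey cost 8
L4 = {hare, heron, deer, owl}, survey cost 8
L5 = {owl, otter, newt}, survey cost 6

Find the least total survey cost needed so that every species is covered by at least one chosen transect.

L2, L5 cover every species at survey cost 15 + 6 = 21.
Any cover uses at least 2 transects; among all covering selections none totals below 21.
Greedy by coverage-per-survey cost would pick L1, L5, L3 for 25 — worse than the optimum 21.

21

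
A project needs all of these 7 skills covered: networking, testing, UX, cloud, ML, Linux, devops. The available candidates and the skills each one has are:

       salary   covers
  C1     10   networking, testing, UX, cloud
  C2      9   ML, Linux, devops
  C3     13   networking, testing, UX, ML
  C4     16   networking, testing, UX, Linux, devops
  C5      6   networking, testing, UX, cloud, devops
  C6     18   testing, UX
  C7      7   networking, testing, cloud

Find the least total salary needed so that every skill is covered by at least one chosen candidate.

C2, C5 cover every skill at salary 9 + 6 = 15.
Any cover uses at least 2 candidates; among all covering selections none totals below 15.

15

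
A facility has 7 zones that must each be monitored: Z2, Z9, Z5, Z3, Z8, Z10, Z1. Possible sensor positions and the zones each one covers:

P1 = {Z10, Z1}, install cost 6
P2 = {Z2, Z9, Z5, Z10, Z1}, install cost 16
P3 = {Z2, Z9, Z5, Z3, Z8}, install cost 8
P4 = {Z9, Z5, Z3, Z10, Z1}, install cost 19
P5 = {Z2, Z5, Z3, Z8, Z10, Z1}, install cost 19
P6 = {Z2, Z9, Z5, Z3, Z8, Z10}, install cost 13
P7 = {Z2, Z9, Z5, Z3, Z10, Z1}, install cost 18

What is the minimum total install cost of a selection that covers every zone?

14

P1, P3 cover every zone at install cost 6 + 8 = 14.
Any cover uses at least 2 sensor positions; among all covering selections none totals below 14.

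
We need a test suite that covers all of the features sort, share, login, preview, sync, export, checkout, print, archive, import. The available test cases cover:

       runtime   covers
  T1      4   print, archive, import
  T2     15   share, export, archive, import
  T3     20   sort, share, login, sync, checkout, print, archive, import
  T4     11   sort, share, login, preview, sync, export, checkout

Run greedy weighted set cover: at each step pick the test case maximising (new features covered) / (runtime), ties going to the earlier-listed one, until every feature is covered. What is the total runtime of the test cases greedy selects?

Pick 1: T1 adds 3 new (print, archive, import) at runtime 4 (ratio 3/4).
Pick 2: T4 adds 7 new (sort, share, login, preview, sync, export, checkout) at runtime 11 (ratio 7/11).
Greedy total runtime: 4 + 11 = 15.

15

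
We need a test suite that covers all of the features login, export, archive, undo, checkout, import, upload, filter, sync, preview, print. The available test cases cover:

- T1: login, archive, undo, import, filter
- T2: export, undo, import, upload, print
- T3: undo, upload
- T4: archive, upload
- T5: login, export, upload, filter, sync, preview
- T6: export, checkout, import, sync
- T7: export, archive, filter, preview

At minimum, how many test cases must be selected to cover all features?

T1, T2, T5, T6 together cover {login, export, archive, undo, checkout, import, upload, filter, sync, preview, print} — every feature.
No 3 of the 7 test cases cover everything (all 35 triples fall short), so 4 is minimum.

4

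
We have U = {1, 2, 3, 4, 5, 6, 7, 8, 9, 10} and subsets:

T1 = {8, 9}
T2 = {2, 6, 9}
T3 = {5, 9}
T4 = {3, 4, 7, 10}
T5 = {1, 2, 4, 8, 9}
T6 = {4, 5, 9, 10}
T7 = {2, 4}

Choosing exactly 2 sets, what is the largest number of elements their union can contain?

8

Choosing T4, T5 covers {1, 2, 3, 4, 7, 8, 9, 10} — 8 elements.
No choice of 2 sets does better; here 5, 6 are left uncovered.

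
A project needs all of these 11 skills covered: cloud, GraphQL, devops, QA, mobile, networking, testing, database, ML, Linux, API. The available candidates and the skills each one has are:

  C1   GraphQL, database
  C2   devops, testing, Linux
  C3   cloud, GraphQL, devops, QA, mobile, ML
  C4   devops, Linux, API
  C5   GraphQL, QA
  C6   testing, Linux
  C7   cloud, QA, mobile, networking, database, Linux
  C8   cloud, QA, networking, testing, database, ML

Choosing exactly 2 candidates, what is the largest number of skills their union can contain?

9

Choosing C3, C7 covers {cloud, GraphQL, devops, QA, mobile, networking, database, ML, Linux} — 9 skills.
No choice of 2 candidates does better; here testing, API are left uncovered.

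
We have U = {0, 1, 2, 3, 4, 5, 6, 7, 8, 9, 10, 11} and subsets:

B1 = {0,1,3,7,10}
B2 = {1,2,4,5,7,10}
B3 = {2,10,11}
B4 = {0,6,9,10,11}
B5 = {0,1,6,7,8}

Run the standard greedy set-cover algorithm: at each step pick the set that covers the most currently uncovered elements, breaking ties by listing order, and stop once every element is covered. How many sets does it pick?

Pick 1: B2 covers 6 new elements (1, 2, 4, 5, 7, 10).
Pick 2: B4 covers 4 new elements (0, 6, 9, 11).
Pick 3: B1 covers 1 new elements (3).
Pick 4: B5 covers 1 new elements (8).
Greedy uses 4 sets.

4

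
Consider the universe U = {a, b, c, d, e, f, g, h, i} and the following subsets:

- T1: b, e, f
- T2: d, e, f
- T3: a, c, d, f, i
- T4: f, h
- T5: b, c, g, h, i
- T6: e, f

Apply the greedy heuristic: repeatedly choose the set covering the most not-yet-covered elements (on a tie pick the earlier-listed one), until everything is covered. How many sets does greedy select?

Pick 1: T3 covers 5 new elements (a, c, d, f, i).
Pick 2: T5 covers 3 new elements (b, g, h).
Pick 3: T1 covers 1 new elements (e).
Greedy uses 3 sets.

3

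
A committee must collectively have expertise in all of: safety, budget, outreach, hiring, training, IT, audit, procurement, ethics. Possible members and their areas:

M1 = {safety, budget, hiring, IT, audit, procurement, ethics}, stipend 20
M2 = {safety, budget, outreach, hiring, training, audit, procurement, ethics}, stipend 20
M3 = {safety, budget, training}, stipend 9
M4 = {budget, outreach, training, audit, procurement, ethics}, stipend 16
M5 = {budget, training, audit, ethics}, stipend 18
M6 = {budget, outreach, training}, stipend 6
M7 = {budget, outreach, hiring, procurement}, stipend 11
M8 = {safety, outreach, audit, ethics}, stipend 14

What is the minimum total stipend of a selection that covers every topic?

26

M1, M6 cover every topic at stipend 20 + 6 = 26.
Any cover uses at least 2 members; among all covering selections none totals below 26.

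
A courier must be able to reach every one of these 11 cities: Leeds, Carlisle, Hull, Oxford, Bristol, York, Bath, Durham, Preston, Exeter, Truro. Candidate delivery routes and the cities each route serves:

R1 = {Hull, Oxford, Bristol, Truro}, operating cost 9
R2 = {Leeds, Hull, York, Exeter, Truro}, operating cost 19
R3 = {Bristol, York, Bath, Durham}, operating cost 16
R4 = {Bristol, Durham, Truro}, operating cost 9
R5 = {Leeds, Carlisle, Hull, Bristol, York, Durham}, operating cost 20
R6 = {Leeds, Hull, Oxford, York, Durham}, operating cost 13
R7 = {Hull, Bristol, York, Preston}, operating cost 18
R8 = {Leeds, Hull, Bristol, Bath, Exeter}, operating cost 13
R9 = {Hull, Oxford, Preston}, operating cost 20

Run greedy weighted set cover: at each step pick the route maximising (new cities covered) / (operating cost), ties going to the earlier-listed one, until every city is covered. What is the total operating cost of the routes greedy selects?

Pick 1: R1 adds 4 new (Hull, Oxford, Bristol, Truro) at operating cost 9 (ratio 4/9).
Pick 2: R6 adds 3 new (Leeds, York, Durham) at operating cost 13 (ratio 3/13).
Pick 3: R8 adds 2 new (Bath, Exeter) at operating cost 13 (ratio 2/13).
Pick 4: R7 adds 1 new (Preston) at operating cost 18 (ratio 1/18).
Pick 5: R5 adds 1 new (Carlisle) at operating cost 20 (ratio 1/20).
Greedy total operating cost: 9 + 13 + 13 + 18 + 20 = 73. (The true optimum is 60, so greedy overshoots here.)

73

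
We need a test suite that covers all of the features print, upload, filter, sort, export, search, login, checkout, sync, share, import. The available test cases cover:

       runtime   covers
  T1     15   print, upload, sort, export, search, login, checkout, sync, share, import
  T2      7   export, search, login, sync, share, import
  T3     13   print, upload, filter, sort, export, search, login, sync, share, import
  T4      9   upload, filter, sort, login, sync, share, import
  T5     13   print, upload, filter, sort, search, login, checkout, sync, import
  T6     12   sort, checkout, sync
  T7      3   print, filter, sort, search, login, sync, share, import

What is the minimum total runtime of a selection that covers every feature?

T1, T7 cover every feature at runtime 15 + 3 = 18.
Any cover uses at least 2 test cases; among all covering selections none totals below 18.

18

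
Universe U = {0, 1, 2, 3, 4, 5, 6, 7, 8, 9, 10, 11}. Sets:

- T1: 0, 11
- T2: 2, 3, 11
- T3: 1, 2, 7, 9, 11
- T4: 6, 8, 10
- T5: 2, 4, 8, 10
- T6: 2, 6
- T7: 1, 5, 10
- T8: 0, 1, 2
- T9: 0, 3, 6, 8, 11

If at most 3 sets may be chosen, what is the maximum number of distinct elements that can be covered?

Choosing T3, T5, T9 covers {0, 1, 2, 3, 4, 6, 7, 8, 9, 10, 11} — 11 elements.
No choice of 3 sets does better; here 5 is left uncovered.

11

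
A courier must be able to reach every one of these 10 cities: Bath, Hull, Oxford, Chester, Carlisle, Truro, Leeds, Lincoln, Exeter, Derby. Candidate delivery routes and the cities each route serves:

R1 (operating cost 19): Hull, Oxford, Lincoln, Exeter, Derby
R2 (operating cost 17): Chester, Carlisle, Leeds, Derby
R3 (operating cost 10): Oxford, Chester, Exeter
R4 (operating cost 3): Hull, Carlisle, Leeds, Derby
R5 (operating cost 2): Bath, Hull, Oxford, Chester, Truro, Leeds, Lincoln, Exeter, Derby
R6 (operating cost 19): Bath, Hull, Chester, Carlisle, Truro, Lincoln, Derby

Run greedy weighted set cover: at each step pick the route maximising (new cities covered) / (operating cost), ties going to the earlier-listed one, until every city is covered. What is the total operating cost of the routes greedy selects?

5

Pick 1: R5 adds 9 new (Bath, Hull, Oxford, Chester, Truro, Leeds, Lincoln, Exeter, Derby) at operating cost 2 (ratio 9/2).
Pick 2: R4 adds 1 new (Carlisle) at operating cost 3 (ratio 1/3).
Greedy total operating cost: 2 + 3 = 5.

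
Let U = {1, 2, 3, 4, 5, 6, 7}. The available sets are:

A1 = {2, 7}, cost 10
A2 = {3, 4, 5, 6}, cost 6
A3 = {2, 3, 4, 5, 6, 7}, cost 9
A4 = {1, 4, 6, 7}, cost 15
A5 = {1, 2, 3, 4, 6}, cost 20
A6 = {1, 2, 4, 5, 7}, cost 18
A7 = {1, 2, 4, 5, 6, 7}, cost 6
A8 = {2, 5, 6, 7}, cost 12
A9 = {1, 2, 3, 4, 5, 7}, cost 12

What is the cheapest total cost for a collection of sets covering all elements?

A2, A7 cover every element at cost 6 + 6 = 12.
Any cover uses at least 2 sets; among all covering selections none totals below 12.

12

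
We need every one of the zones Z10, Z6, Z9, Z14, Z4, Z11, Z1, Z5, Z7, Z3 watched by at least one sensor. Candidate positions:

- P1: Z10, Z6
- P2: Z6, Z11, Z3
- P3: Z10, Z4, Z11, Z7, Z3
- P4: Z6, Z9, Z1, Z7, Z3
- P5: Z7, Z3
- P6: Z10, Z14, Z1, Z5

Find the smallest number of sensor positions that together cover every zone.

P3, P4, P6 together cover {Z10, Z6, Z9, Z14, Z4, Z11, Z1, Z5, Z7, Z3} — every zone.
No 2 of the 6 sensor positions cover everything (all 15 pairs fall short), so 3 is minimum.

3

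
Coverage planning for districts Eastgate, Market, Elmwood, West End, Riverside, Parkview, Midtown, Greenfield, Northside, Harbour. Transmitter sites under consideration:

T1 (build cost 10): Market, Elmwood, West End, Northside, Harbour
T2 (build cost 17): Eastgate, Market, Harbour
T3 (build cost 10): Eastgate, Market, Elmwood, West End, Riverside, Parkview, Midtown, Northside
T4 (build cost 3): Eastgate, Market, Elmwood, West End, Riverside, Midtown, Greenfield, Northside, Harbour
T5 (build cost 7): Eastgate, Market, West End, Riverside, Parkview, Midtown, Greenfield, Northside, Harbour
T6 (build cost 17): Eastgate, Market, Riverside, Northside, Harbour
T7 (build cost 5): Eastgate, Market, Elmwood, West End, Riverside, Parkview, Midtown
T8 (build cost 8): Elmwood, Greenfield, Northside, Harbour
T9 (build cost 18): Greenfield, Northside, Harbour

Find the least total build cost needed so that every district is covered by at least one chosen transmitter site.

T4, T7 cover every district at build cost 3 + 5 = 8.
Any cover uses at least 2 transmitter sites; among all covering selections none totals below 8.

8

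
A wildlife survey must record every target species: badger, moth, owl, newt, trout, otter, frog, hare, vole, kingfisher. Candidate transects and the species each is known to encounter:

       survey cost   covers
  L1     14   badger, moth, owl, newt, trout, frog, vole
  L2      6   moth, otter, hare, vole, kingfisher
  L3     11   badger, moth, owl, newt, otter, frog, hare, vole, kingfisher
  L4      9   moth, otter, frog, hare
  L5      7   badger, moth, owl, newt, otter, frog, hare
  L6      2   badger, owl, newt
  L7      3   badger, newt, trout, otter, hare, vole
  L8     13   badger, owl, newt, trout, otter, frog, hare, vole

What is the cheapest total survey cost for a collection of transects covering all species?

L3, L7 cover every species at survey cost 11 + 3 = 14.
Any cover uses at least 2 transects; among all covering selections none totals below 14.
Greedy by coverage-per-survey cost would pick L7, L6, L2, L5 for 18 — worse than the optimum 14.

14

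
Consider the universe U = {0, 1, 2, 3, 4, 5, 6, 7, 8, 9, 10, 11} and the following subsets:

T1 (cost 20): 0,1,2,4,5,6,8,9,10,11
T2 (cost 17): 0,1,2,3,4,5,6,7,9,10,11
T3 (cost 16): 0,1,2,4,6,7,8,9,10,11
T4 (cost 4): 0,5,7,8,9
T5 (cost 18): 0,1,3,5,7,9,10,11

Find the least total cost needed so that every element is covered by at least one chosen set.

21

T2, T4 cover every element at cost 17 + 4 = 21.
Any cover uses at least 2 sets; among all covering selections none totals below 21.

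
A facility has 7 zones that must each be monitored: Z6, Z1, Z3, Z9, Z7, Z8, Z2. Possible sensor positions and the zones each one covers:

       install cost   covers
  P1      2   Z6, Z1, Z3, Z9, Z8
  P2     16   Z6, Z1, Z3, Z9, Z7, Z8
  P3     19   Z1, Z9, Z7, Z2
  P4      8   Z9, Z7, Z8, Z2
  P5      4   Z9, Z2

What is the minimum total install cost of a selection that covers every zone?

P1, P4 cover every zone at install cost 2 + 8 = 10.
Any cover uses at least 2 sensor positions; among all covering selections none totals below 10.

10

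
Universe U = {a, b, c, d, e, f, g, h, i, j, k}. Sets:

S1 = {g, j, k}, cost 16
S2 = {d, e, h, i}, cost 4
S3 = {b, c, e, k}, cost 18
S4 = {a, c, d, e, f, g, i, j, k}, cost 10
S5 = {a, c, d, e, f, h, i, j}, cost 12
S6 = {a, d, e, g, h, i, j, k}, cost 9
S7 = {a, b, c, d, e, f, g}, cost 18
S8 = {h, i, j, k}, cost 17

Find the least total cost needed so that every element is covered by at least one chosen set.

27

S6, S7 cover every element at cost 9 + 18 = 27.
Any cover uses at least 2 sets; among all covering selections none totals below 27.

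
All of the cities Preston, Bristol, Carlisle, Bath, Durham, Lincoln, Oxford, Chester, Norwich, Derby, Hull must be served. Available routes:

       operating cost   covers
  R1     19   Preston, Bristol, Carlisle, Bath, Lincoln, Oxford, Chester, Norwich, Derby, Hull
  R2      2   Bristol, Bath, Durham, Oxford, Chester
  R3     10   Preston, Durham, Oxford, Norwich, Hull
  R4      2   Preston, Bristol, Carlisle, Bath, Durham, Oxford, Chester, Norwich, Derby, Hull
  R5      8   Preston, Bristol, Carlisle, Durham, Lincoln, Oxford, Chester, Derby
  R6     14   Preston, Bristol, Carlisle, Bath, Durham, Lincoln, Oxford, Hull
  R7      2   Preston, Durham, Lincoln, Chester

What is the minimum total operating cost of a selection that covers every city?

4

R4, R7 cover every city at operating cost 2 + 2 = 4.
Any cover uses at least 2 routes; among all covering selections none totals below 4.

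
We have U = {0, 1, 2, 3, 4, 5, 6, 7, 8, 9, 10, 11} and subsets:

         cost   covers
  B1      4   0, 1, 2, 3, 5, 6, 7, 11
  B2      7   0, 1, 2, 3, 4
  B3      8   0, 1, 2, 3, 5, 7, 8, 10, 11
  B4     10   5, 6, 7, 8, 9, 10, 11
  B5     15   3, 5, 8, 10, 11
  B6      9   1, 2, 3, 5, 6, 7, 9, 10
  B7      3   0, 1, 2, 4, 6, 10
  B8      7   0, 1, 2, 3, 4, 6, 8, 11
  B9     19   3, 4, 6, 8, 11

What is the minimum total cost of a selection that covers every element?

16

B6, B8 cover every element at cost 9 + 7 = 16.
Any cover uses at least 2 sets; among all covering selections none totals below 16.
Greedy by coverage-per-cost would pick B1, B7, B4 for 17 — worse than the optimum 16.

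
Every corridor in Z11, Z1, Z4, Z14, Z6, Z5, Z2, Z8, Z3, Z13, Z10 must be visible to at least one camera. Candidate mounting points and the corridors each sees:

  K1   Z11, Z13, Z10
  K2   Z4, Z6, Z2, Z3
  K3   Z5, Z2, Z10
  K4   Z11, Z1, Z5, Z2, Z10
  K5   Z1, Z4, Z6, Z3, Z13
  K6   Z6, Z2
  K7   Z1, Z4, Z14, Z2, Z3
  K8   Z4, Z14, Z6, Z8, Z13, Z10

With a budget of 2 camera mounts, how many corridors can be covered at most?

Choosing K4, K8 covers {Z11, Z1, Z4, Z14, Z6, Z5, Z2, Z8, Z13, Z10} — 10 corridors.
No choice of 2 camera mounts does better; here Z3 is left uncovered.

10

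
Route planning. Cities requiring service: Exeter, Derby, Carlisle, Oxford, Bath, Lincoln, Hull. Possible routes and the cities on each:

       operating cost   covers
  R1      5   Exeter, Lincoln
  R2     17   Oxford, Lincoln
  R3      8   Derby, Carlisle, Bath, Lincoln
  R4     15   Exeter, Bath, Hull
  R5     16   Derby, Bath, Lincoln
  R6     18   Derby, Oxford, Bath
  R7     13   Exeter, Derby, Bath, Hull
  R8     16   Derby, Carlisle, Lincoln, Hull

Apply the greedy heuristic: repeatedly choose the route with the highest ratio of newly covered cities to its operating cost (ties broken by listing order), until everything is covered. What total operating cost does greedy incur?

Pick 1: R3 adds 4 new (Derby, Carlisle, Bath, Lincoln) at operating cost 8 (ratio 4/8).
Pick 2: R1 adds 1 new (Exeter) at operating cost 5 (ratio 1/5).
Pick 3: R7 adds 1 new (Hull) at operating cost 13 (ratio 1/13).
Pick 4: R2 adds 1 new (Oxford) at operating cost 17 (ratio 1/17).
Greedy total operating cost: 8 + 5 + 13 + 17 = 43. (The true optimum is 38, so greedy overshoots here.)

43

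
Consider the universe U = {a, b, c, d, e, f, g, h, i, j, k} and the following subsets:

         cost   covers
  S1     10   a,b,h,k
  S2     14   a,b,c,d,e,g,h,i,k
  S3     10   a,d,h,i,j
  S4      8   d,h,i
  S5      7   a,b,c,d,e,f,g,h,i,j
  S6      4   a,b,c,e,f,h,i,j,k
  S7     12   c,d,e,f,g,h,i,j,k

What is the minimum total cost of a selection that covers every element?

S5, S6 cover every element at cost 7 + 4 = 11.
Any cover uses at least 2 sets; among all covering selections none totals below 11.

11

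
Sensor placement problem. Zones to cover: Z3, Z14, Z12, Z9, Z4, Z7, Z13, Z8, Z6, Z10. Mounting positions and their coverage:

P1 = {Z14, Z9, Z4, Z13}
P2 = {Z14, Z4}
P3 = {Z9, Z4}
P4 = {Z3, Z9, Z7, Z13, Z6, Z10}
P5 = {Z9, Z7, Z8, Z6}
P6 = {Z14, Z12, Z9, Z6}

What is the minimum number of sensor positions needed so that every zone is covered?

P1, P4, P5, P6 together cover {Z3, Z14, Z12, Z9, Z4, Z7, Z13, Z8, Z6, Z10} — every zone.
No 3 of the 6 sensor positions cover everything (all 20 triples fall short), so 4 is minimum.

4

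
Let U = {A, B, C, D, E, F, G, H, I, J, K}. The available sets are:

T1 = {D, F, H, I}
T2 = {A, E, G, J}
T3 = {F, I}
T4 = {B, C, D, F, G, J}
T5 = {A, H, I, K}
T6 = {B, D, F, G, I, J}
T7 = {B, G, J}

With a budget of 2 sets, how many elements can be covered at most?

10

Choosing T4, T5 covers {A, B, C, D, F, G, H, I, J, K} — 10 elements.
No choice of 2 sets does better; here E is left uncovered.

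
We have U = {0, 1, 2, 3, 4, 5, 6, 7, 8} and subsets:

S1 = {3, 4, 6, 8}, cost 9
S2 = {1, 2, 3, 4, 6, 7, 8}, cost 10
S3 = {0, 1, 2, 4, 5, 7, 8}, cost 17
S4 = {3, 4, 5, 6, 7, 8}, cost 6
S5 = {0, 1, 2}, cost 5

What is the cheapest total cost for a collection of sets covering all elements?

11

S4, S5 cover every element at cost 6 + 5 = 11.
Any cover uses at least 2 sets; among all covering selections none totals below 11.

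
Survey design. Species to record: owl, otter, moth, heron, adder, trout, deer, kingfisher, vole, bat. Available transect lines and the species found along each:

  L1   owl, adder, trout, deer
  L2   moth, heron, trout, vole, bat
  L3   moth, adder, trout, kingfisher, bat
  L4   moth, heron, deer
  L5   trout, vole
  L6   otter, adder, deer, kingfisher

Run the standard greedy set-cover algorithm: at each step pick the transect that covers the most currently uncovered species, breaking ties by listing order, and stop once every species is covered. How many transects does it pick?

Pick 1: L2 covers 5 new species (moth, heron, trout, vole, bat).
Pick 2: L6 covers 4 new species (otter, adder, deer, kingfisher).
Pick 3: L1 covers 1 new species (owl).
Greedy uses 3 transects.

3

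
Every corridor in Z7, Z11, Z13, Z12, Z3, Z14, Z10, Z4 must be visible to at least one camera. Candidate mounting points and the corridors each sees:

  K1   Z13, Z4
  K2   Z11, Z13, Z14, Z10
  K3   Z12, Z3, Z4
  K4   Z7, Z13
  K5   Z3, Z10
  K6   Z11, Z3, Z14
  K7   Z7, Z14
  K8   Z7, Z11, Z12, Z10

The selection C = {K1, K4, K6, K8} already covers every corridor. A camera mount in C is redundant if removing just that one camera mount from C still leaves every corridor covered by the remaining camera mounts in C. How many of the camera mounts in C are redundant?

Drop K1: Z4 uncovered — not redundant.
Drop K4: the rest still cover every corridor — redundant.
Drop K6: Z3, Z14 uncovered — not redundant.
Drop K8: Z12, Z10 uncovered — not redundant.
1 redundant: K4.

1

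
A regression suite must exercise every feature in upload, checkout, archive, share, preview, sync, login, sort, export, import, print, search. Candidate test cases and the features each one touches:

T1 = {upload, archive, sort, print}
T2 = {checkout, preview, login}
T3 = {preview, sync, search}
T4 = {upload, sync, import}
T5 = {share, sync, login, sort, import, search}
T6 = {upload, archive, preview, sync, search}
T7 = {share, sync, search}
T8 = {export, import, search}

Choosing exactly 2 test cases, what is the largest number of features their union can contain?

Choosing T1, T5 covers {upload, archive, share, sync, login, sort, import, print, search} — 9 features.
No choice of 2 test cases does better; here checkout, preview, export are left uncovered.

9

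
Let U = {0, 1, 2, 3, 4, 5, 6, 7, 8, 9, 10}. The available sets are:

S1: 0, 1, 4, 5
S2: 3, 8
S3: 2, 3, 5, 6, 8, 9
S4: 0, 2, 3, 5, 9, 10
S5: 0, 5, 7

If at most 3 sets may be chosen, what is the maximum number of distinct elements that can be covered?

Choosing S1, S3, S4 covers {0, 1, 2, 3, 4, 5, 6, 8, 9, 10} — 10 elements.
No choice of 3 sets does better; here 7 is left uncovered.

10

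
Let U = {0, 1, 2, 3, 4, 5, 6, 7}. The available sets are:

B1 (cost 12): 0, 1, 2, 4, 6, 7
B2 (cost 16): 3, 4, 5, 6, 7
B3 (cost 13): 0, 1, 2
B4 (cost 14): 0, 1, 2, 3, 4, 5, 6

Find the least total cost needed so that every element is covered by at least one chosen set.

26

B1, B4 cover every element at cost 12 + 14 = 26.
Any cover uses at least 2 sets; among all covering selections none totals below 26.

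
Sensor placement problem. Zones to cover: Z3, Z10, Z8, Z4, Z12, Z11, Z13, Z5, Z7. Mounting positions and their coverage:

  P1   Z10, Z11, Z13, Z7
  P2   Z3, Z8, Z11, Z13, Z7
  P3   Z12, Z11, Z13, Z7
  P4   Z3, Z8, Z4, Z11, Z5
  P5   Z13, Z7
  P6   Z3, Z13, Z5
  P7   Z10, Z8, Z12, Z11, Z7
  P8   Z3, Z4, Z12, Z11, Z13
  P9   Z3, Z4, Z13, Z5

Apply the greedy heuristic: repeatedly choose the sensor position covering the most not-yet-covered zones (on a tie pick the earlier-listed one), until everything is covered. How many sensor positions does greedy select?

3

Pick 1: P2 covers 5 new zones (Z3, Z8, Z11, Z13, Z7).
Pick 2: P4 covers 2 new zones (Z4, Z5).
Pick 3: P7 covers 2 new zones (Z10, Z12).
Greedy uses 3 sensor positions. (The true minimum is 2.)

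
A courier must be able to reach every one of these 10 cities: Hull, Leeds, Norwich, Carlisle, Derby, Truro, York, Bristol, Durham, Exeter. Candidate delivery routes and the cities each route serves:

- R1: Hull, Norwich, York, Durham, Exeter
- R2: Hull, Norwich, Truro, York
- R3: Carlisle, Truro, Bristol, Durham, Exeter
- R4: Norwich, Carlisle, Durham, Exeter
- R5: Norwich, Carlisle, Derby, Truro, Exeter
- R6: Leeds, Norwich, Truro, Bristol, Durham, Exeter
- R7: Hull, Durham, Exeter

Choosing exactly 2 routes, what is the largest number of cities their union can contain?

Choosing R1, R3 covers {Hull, Norwich, Carlisle, Truro, York, Bristol, Durham, Exeter} — 8 cities.
No choice of 2 routes does better; here Leeds, Derby are left uncovered.

8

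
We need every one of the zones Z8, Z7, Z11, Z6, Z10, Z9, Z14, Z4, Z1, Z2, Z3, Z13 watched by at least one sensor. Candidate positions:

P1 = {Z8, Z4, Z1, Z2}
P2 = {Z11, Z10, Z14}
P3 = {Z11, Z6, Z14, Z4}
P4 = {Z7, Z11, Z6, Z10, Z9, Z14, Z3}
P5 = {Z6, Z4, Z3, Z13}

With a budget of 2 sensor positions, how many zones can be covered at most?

Choosing P1, P4 covers {Z8, Z7, Z11, Z6, Z10, Z9, Z14, Z4, Z1, Z2, Z3} — 11 zones.
No choice of 2 sensor positions does better; here Z13 is left uncovered.

11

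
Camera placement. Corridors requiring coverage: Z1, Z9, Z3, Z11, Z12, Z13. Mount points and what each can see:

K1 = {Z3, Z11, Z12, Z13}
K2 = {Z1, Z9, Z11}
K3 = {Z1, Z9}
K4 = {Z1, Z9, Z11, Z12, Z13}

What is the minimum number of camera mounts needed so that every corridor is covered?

K1, K2 together cover {Z1, Z9, Z3, Z11, Z12, Z13} — every corridor.
No single camera mount contains all 6 corridors, so 2 is optimal.

2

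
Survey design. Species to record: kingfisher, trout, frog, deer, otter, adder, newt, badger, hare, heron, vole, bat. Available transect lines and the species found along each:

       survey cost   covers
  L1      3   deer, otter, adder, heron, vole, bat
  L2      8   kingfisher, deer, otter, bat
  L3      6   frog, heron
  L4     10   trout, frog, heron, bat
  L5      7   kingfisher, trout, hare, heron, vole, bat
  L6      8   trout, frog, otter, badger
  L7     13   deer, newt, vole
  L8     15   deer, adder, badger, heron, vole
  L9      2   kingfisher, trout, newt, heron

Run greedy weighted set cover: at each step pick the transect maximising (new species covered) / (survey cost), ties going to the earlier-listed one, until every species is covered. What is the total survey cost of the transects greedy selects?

20

Pick 1: L1 adds 6 new (deer, otter, adder, heron, vole, bat) at survey cost 3 (ratio 6/3).
Pick 2: L9 adds 3 new (kingfisher, trout, newt) at survey cost 2 (ratio 3/2).
Pick 3: L6 adds 2 new (frog, badger) at survey cost 8 (ratio 2/8).
Pick 4: L5 adds 1 new (hare) at survey cost 7 (ratio 1/7).
Greedy total survey cost: 3 + 2 + 8 + 7 = 20.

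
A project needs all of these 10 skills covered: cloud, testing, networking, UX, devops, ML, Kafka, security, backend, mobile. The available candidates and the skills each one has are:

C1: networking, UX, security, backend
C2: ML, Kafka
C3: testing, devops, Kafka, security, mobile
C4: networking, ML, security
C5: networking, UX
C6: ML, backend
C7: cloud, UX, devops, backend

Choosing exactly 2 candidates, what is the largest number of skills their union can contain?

Choosing C1, C3 covers {testing, networking, UX, devops, Kafka, security, backend, mobile} — 8 skills.
No choice of 2 candidates does better; here cloud, ML are left uncovered.

8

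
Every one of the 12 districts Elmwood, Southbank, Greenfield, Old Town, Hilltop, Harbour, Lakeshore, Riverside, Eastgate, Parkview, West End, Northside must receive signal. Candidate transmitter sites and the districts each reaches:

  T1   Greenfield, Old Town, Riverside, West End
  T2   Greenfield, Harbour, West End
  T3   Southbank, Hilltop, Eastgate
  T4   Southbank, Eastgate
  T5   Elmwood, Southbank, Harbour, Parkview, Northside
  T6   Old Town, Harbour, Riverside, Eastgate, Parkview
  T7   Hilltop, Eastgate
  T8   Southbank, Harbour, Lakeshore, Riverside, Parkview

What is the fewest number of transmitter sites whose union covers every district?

T1, T3, T5, T8 together cover {Elmwood, Southbank, Greenfield, Old Town, Hilltop, Harbour, Lakeshore, Riverside, Eastgate, Parkview, West End, Northside} — every district.
No 3 of the 8 transmitter sites cover everything (all 56 triples fall short), so 4 is minimum.

4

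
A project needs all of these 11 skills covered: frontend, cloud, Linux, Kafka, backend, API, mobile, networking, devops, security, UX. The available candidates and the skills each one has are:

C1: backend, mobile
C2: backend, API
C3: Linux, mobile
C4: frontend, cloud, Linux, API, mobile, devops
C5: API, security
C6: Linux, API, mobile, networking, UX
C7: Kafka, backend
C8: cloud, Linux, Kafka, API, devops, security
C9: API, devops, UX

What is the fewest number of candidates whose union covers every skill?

C1, C4, C6, C8 together cover {frontend, cloud, Linux, Kafka, backend, API, mobile, networking, devops, security, UX} — every skill.
No 3 of the 9 candidates cover everything (all 84 triples fall short), so 4 is minimum.

4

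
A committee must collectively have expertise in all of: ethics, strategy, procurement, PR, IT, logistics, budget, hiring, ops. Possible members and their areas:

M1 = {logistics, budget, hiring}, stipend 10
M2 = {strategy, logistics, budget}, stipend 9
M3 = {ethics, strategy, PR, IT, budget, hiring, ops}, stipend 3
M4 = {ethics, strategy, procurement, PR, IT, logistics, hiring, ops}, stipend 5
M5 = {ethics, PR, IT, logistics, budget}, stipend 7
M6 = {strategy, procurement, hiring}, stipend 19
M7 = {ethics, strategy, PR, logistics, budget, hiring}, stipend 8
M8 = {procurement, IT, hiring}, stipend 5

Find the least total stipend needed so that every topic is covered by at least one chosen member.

8

M3, M4 cover every topic at stipend 3 + 5 = 8.
Any cover uses at least 2 members; among all covering selections none totals below 8.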